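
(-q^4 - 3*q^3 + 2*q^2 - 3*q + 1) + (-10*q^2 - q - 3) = -q^4 - 3*q^3 - 8*q^2 - 4*q - 2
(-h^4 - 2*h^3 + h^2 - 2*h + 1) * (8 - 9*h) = 9*h^5 + 10*h^4 - 25*h^3 + 26*h^2 - 25*h + 8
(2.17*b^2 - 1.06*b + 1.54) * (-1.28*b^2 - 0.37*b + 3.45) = -2.7776*b^4 + 0.5539*b^3 + 5.9075*b^2 - 4.2268*b + 5.313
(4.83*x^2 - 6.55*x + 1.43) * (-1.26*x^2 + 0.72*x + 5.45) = -6.0858*x^4 + 11.7306*x^3 + 19.8057*x^2 - 34.6679*x + 7.7935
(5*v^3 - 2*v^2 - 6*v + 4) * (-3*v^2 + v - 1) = -15*v^5 + 11*v^4 + 11*v^3 - 16*v^2 + 10*v - 4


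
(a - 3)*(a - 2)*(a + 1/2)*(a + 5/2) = a^4 - 2*a^3 - 31*a^2/4 + 47*a/4 + 15/2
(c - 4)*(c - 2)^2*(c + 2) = c^4 - 6*c^3 + 4*c^2 + 24*c - 32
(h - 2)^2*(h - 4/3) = h^3 - 16*h^2/3 + 28*h/3 - 16/3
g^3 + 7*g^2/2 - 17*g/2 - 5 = (g - 2)*(g + 1/2)*(g + 5)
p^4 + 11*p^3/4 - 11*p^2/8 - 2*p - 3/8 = (p - 1)*(p + 1/4)*(p + 1/2)*(p + 3)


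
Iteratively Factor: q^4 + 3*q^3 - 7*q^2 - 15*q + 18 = (q - 1)*(q^3 + 4*q^2 - 3*q - 18) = (q - 2)*(q - 1)*(q^2 + 6*q + 9) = (q - 2)*(q - 1)*(q + 3)*(q + 3)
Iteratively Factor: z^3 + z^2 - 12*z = (z)*(z^2 + z - 12) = z*(z - 3)*(z + 4)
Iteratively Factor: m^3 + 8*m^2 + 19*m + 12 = (m + 1)*(m^2 + 7*m + 12) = (m + 1)*(m + 4)*(m + 3)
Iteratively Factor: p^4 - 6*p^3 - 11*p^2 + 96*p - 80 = (p - 4)*(p^3 - 2*p^2 - 19*p + 20) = (p - 4)*(p + 4)*(p^2 - 6*p + 5) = (p - 5)*(p - 4)*(p + 4)*(p - 1)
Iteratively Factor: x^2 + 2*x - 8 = (x + 4)*(x - 2)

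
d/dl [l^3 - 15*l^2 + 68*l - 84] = 3*l^2 - 30*l + 68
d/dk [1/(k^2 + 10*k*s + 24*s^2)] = 2*(-k - 5*s)/(k^2 + 10*k*s + 24*s^2)^2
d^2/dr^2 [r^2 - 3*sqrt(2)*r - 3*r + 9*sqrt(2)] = 2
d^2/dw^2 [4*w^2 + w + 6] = 8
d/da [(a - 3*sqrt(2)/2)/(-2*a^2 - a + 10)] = (-2*a^2 - a + (2*a - 3*sqrt(2))*(4*a + 1)/2 + 10)/(2*a^2 + a - 10)^2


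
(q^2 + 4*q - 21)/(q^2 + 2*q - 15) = (q + 7)/(q + 5)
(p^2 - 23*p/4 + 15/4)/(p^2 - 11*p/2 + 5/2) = (4*p - 3)/(2*(2*p - 1))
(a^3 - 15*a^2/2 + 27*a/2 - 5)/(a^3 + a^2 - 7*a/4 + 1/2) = 2*(a^2 - 7*a + 10)/(2*a^2 + 3*a - 2)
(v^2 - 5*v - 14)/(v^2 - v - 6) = (v - 7)/(v - 3)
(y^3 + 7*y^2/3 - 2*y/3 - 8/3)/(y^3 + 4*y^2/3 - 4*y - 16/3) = (y - 1)/(y - 2)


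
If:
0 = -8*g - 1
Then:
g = -1/8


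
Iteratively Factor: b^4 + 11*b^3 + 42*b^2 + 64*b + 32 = (b + 4)*(b^3 + 7*b^2 + 14*b + 8) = (b + 4)^2*(b^2 + 3*b + 2) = (b + 1)*(b + 4)^2*(b + 2)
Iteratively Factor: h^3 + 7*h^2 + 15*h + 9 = (h + 3)*(h^2 + 4*h + 3) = (h + 1)*(h + 3)*(h + 3)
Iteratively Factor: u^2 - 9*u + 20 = (u - 5)*(u - 4)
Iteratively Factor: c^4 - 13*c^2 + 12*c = (c - 1)*(c^3 + c^2 - 12*c) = c*(c - 1)*(c^2 + c - 12) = c*(c - 1)*(c + 4)*(c - 3)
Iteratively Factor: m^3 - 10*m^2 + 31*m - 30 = (m - 3)*(m^2 - 7*m + 10) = (m - 5)*(m - 3)*(m - 2)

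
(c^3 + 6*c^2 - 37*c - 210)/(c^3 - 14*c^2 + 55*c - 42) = (c^2 + 12*c + 35)/(c^2 - 8*c + 7)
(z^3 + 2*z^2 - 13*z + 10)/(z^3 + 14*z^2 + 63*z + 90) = (z^2 - 3*z + 2)/(z^2 + 9*z + 18)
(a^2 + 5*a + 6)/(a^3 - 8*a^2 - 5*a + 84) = (a + 2)/(a^2 - 11*a + 28)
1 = 1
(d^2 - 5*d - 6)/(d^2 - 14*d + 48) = (d + 1)/(d - 8)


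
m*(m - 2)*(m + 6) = m^3 + 4*m^2 - 12*m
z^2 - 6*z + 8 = (z - 4)*(z - 2)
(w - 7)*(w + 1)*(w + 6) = w^3 - 43*w - 42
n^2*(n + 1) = n^3 + n^2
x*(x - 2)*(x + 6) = x^3 + 4*x^2 - 12*x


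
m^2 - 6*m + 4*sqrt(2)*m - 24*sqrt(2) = (m - 6)*(m + 4*sqrt(2))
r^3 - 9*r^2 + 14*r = r*(r - 7)*(r - 2)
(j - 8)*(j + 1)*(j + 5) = j^3 - 2*j^2 - 43*j - 40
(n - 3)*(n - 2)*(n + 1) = n^3 - 4*n^2 + n + 6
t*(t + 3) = t^2 + 3*t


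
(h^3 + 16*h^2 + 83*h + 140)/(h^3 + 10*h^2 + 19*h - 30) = (h^2 + 11*h + 28)/(h^2 + 5*h - 6)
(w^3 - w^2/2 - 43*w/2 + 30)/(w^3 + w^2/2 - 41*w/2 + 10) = (2*w - 3)/(2*w - 1)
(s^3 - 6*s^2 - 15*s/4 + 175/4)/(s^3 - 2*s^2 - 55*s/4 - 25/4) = (2*s - 7)/(2*s + 1)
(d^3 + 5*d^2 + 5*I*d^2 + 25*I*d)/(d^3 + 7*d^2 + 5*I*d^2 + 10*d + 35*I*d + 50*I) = d/(d + 2)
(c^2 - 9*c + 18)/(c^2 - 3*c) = (c - 6)/c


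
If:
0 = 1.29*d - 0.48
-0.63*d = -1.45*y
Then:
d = 0.37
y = 0.16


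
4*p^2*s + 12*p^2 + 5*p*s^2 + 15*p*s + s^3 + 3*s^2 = (p + s)*(4*p + s)*(s + 3)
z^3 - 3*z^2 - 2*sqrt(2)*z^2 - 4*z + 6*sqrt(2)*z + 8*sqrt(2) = (z - 4)*(z + 1)*(z - 2*sqrt(2))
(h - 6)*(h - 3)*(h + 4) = h^3 - 5*h^2 - 18*h + 72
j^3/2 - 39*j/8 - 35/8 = (j/2 + 1/2)*(j - 7/2)*(j + 5/2)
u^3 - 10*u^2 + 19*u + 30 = (u - 6)*(u - 5)*(u + 1)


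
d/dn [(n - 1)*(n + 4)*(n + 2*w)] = 3*n^2 + 4*n*w + 6*n + 6*w - 4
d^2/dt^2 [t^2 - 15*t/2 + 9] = 2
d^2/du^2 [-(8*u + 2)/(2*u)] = -2/u^3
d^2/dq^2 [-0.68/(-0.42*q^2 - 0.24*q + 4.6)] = (-0.239904*q^2 - 0.137088*q + 0.68*(0.84*q + 0.24)*(1.68*q + 0.48) + 2.62752)/(0.42*q^2 + 0.24*q - 4.6)^3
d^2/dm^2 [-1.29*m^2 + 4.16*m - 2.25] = -2.58000000000000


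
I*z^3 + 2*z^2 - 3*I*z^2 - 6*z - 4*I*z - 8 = (z - 4)*(z - 2*I)*(I*z + I)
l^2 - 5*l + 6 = (l - 3)*(l - 2)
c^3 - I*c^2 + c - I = (c - I)^2*(c + I)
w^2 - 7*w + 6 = (w - 6)*(w - 1)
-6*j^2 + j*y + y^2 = (-2*j + y)*(3*j + y)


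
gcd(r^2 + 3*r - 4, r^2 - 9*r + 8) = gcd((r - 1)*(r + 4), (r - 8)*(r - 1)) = r - 1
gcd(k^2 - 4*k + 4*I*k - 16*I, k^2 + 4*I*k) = k + 4*I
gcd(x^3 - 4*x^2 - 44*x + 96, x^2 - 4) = x - 2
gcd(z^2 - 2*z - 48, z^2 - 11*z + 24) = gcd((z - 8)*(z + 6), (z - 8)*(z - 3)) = z - 8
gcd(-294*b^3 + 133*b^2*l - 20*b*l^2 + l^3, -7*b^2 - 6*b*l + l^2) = 7*b - l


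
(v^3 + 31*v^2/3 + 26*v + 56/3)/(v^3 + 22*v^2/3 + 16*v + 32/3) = (v + 7)/(v + 4)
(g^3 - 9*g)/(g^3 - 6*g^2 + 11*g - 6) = g*(g + 3)/(g^2 - 3*g + 2)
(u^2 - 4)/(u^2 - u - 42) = (4 - u^2)/(-u^2 + u + 42)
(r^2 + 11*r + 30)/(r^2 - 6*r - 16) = (r^2 + 11*r + 30)/(r^2 - 6*r - 16)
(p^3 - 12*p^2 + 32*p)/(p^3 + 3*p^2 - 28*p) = (p - 8)/(p + 7)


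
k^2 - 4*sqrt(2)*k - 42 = (k - 7*sqrt(2))*(k + 3*sqrt(2))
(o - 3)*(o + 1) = o^2 - 2*o - 3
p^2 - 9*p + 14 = (p - 7)*(p - 2)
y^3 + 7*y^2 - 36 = (y - 2)*(y + 3)*(y + 6)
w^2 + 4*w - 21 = (w - 3)*(w + 7)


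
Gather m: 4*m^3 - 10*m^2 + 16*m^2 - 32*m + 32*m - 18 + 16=4*m^3 + 6*m^2 - 2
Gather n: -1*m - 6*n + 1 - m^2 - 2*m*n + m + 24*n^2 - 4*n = -m^2 + 24*n^2 + n*(-2*m - 10) + 1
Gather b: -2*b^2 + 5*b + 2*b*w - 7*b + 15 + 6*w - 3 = -2*b^2 + b*(2*w - 2) + 6*w + 12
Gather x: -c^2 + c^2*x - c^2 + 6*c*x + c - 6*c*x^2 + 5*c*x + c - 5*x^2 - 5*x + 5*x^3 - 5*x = -2*c^2 + 2*c + 5*x^3 + x^2*(-6*c - 5) + x*(c^2 + 11*c - 10)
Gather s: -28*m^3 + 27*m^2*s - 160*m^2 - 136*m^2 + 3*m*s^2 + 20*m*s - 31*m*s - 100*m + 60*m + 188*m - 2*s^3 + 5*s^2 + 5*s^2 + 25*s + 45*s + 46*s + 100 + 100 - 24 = -28*m^3 - 296*m^2 + 148*m - 2*s^3 + s^2*(3*m + 10) + s*(27*m^2 - 11*m + 116) + 176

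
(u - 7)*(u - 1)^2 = u^3 - 9*u^2 + 15*u - 7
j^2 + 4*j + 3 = (j + 1)*(j + 3)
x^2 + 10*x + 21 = (x + 3)*(x + 7)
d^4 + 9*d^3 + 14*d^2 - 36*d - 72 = (d - 2)*(d + 2)*(d + 3)*(d + 6)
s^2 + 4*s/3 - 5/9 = (s - 1/3)*(s + 5/3)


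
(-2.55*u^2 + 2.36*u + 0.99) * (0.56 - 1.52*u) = 3.876*u^3 - 5.0152*u^2 - 0.1832*u + 0.5544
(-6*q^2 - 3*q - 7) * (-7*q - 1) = 42*q^3 + 27*q^2 + 52*q + 7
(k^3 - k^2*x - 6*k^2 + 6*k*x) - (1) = k^3 - k^2*x - 6*k^2 + 6*k*x - 1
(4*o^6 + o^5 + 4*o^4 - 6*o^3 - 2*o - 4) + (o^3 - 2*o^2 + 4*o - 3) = 4*o^6 + o^5 + 4*o^4 - 5*o^3 - 2*o^2 + 2*o - 7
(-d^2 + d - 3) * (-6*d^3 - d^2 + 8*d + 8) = 6*d^5 - 5*d^4 + 9*d^3 + 3*d^2 - 16*d - 24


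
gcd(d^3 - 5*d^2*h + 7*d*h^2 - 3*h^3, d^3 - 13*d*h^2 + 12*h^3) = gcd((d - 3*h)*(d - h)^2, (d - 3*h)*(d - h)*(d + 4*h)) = d^2 - 4*d*h + 3*h^2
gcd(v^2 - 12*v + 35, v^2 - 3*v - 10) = v - 5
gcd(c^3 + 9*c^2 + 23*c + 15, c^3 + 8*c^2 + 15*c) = c^2 + 8*c + 15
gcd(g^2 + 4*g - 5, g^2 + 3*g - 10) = g + 5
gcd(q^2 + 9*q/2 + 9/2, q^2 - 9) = q + 3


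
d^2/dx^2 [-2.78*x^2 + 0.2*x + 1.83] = -5.56000000000000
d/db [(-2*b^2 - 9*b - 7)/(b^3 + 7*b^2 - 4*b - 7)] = (2*b^4 + 18*b^3 + 92*b^2 + 126*b + 35)/(b^6 + 14*b^5 + 41*b^4 - 70*b^3 - 82*b^2 + 56*b + 49)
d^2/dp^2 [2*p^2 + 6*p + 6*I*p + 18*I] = 4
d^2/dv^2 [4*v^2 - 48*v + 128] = 8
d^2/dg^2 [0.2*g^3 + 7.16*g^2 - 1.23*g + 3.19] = 1.2*g + 14.32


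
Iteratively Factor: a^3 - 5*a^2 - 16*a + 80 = (a + 4)*(a^2 - 9*a + 20) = (a - 4)*(a + 4)*(a - 5)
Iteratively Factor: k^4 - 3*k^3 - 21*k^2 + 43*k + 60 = (k - 5)*(k^3 + 2*k^2 - 11*k - 12) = (k - 5)*(k + 4)*(k^2 - 2*k - 3) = (k - 5)*(k + 1)*(k + 4)*(k - 3)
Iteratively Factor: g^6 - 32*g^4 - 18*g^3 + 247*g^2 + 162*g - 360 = (g - 1)*(g^5 + g^4 - 31*g^3 - 49*g^2 + 198*g + 360) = (g - 1)*(g + 3)*(g^4 - 2*g^3 - 25*g^2 + 26*g + 120) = (g - 1)*(g + 2)*(g + 3)*(g^3 - 4*g^2 - 17*g + 60) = (g - 1)*(g + 2)*(g + 3)*(g + 4)*(g^2 - 8*g + 15) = (g - 5)*(g - 1)*(g + 2)*(g + 3)*(g + 4)*(g - 3)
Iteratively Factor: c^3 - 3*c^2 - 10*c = (c - 5)*(c^2 + 2*c) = (c - 5)*(c + 2)*(c)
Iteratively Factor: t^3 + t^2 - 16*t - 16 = (t - 4)*(t^2 + 5*t + 4) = (t - 4)*(t + 4)*(t + 1)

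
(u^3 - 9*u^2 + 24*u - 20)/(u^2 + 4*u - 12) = (u^2 - 7*u + 10)/(u + 6)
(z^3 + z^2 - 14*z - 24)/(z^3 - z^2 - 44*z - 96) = (z^2 - 2*z - 8)/(z^2 - 4*z - 32)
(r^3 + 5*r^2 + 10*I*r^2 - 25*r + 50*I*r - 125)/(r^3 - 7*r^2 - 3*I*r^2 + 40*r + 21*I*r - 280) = (r^2 + 5*r*(1 + I) + 25*I)/(r^2 - r*(7 + 8*I) + 56*I)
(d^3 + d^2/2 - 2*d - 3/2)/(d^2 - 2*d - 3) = (2*d^2 - d - 3)/(2*(d - 3))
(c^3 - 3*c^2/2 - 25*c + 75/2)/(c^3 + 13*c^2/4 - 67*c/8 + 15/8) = 4*(c - 5)/(4*c - 1)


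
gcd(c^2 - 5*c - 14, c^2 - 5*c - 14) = c^2 - 5*c - 14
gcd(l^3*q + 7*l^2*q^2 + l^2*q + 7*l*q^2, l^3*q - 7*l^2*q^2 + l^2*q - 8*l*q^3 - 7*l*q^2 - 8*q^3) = l*q + q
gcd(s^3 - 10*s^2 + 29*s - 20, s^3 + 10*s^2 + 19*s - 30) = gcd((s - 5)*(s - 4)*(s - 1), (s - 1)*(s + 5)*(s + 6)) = s - 1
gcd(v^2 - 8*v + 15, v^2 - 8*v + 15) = v^2 - 8*v + 15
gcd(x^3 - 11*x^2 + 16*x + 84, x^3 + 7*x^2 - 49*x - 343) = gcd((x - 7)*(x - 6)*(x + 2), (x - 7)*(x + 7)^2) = x - 7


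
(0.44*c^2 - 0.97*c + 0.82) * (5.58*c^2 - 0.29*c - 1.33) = 2.4552*c^4 - 5.5402*c^3 + 4.2717*c^2 + 1.0523*c - 1.0906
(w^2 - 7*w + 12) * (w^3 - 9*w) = w^5 - 7*w^4 + 3*w^3 + 63*w^2 - 108*w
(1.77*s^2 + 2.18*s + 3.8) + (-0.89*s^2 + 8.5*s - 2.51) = 0.88*s^2 + 10.68*s + 1.29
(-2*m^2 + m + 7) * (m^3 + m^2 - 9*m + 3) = -2*m^5 - m^4 + 26*m^3 - 8*m^2 - 60*m + 21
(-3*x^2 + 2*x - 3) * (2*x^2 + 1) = -6*x^4 + 4*x^3 - 9*x^2 + 2*x - 3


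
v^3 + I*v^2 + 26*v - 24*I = (v - 4*I)*(v - I)*(v + 6*I)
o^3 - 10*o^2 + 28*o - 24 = (o - 6)*(o - 2)^2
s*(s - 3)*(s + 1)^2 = s^4 - s^3 - 5*s^2 - 3*s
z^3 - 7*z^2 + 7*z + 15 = (z - 5)*(z - 3)*(z + 1)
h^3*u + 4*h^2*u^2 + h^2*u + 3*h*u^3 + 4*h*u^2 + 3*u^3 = (h + u)*(h + 3*u)*(h*u + u)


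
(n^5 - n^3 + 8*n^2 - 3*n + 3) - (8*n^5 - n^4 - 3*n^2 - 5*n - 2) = -7*n^5 + n^4 - n^3 + 11*n^2 + 2*n + 5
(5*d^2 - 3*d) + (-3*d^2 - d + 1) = 2*d^2 - 4*d + 1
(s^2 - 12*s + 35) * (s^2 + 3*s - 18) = s^4 - 9*s^3 - 19*s^2 + 321*s - 630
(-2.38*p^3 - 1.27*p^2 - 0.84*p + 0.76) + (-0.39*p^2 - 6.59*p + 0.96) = -2.38*p^3 - 1.66*p^2 - 7.43*p + 1.72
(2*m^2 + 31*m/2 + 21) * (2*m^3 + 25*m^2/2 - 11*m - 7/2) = 4*m^5 + 56*m^4 + 855*m^3/4 + 85*m^2 - 1141*m/4 - 147/2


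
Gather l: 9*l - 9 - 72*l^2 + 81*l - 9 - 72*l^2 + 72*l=-144*l^2 + 162*l - 18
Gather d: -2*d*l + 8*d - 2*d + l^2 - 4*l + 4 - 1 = d*(6 - 2*l) + l^2 - 4*l + 3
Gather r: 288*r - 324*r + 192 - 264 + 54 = -36*r - 18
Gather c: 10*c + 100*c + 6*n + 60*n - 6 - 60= 110*c + 66*n - 66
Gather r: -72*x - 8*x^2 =-8*x^2 - 72*x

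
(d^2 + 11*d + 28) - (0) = d^2 + 11*d + 28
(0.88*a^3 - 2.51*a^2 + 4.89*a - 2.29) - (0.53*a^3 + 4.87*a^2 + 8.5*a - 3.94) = 0.35*a^3 - 7.38*a^2 - 3.61*a + 1.65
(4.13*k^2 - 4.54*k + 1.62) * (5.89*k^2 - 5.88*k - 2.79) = 24.3257*k^4 - 51.025*k^3 + 24.7143*k^2 + 3.141*k - 4.5198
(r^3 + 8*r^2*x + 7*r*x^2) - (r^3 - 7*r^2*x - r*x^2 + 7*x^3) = 15*r^2*x + 8*r*x^2 - 7*x^3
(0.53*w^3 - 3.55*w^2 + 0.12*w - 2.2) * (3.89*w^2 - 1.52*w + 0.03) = 2.0617*w^5 - 14.6151*w^4 + 5.8787*w^3 - 8.8469*w^2 + 3.3476*w - 0.066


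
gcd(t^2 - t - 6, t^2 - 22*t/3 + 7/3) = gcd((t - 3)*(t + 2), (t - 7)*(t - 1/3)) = 1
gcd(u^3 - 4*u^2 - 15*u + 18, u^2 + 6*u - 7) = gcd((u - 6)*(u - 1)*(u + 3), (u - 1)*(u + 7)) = u - 1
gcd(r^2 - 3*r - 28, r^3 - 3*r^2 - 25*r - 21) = r - 7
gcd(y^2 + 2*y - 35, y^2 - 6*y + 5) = y - 5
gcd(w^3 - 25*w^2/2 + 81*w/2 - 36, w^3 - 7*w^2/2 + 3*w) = w - 3/2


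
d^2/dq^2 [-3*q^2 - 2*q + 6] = -6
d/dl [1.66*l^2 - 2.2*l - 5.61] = 3.32*l - 2.2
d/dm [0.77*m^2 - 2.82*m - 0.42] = 1.54*m - 2.82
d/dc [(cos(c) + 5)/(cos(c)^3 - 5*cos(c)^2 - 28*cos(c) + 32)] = (-97*cos(c)/2 + 5*cos(2*c) + cos(3*c)/2 - 167)*sin(c)/(cos(c)^3 - 5*cos(c)^2 - 28*cos(c) + 32)^2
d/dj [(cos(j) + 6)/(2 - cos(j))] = -8*sin(j)/(cos(j) - 2)^2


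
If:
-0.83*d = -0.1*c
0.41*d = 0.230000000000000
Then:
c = 4.66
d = 0.56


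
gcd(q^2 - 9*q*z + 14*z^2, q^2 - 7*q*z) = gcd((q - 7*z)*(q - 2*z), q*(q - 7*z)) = -q + 7*z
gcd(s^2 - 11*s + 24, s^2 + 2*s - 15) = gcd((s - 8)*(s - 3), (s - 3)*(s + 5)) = s - 3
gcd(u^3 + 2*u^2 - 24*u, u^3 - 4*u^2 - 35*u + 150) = u + 6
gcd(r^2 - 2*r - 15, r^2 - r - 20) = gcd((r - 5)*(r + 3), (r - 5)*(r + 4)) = r - 5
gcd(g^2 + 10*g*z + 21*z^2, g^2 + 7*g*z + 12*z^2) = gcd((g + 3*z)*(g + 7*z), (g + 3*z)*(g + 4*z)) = g + 3*z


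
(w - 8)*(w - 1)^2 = w^3 - 10*w^2 + 17*w - 8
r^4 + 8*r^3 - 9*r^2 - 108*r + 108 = (r - 3)*(r - 1)*(r + 6)^2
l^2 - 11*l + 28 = (l - 7)*(l - 4)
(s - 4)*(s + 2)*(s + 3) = s^3 + s^2 - 14*s - 24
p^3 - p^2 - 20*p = p*(p - 5)*(p + 4)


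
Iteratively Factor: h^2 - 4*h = (h)*(h - 4)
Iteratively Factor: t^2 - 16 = (t - 4)*(t + 4)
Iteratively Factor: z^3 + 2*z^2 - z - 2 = (z + 1)*(z^2 + z - 2) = (z + 1)*(z + 2)*(z - 1)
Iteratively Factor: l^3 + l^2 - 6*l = (l - 2)*(l^2 + 3*l) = l*(l - 2)*(l + 3)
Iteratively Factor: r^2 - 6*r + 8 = (r - 2)*(r - 4)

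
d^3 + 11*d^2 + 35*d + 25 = (d + 1)*(d + 5)^2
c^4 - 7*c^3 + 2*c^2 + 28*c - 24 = (c - 6)*(c - 2)*(c - 1)*(c + 2)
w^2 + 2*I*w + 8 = (w - 2*I)*(w + 4*I)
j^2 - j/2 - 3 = (j - 2)*(j + 3/2)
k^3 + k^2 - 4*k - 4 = (k - 2)*(k + 1)*(k + 2)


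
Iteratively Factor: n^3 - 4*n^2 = (n)*(n^2 - 4*n) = n*(n - 4)*(n)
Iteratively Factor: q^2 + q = (q)*(q + 1)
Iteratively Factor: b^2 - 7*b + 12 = (b - 3)*(b - 4)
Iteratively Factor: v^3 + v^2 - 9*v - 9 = (v - 3)*(v^2 + 4*v + 3) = (v - 3)*(v + 3)*(v + 1)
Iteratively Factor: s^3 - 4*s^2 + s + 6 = (s + 1)*(s^2 - 5*s + 6) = (s - 2)*(s + 1)*(s - 3)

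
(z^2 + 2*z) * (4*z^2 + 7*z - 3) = 4*z^4 + 15*z^3 + 11*z^2 - 6*z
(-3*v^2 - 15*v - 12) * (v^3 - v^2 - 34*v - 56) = -3*v^5 - 12*v^4 + 105*v^3 + 690*v^2 + 1248*v + 672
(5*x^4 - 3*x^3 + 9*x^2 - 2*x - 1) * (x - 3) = 5*x^5 - 18*x^4 + 18*x^3 - 29*x^2 + 5*x + 3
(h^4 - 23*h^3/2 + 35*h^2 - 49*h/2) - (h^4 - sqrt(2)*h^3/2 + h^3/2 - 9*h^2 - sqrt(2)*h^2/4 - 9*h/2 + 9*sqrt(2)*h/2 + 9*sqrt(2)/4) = -12*h^3 + sqrt(2)*h^3/2 + sqrt(2)*h^2/4 + 44*h^2 - 20*h - 9*sqrt(2)*h/2 - 9*sqrt(2)/4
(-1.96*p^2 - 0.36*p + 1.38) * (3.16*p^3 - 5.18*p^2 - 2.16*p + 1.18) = -6.1936*p^5 + 9.0152*p^4 + 10.4592*p^3 - 8.6836*p^2 - 3.4056*p + 1.6284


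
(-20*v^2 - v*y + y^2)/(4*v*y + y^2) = (-5*v + y)/y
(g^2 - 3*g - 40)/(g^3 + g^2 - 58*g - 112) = (g + 5)/(g^2 + 9*g + 14)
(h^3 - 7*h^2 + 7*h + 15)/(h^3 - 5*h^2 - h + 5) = (h - 3)/(h - 1)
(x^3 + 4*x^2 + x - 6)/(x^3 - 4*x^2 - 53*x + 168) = (x^3 + 4*x^2 + x - 6)/(x^3 - 4*x^2 - 53*x + 168)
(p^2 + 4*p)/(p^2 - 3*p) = (p + 4)/(p - 3)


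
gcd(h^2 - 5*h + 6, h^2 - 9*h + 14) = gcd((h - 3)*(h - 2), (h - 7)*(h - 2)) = h - 2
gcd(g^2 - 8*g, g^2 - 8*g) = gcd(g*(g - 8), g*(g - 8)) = g^2 - 8*g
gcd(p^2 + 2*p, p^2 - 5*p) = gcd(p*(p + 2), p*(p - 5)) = p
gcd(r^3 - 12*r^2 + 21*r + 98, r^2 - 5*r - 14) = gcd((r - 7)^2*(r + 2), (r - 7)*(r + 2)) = r^2 - 5*r - 14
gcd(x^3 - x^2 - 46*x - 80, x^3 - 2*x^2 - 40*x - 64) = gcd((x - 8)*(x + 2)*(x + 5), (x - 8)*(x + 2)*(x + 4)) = x^2 - 6*x - 16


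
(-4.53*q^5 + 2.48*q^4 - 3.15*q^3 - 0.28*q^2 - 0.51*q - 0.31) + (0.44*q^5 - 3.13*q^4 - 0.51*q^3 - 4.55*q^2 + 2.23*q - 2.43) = -4.09*q^5 - 0.65*q^4 - 3.66*q^3 - 4.83*q^2 + 1.72*q - 2.74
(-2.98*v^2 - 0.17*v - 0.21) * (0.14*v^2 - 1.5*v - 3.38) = -0.4172*v^4 + 4.4462*v^3 + 10.298*v^2 + 0.8896*v + 0.7098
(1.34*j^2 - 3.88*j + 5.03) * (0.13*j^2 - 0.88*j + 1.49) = 0.1742*j^4 - 1.6836*j^3 + 6.0649*j^2 - 10.2076*j + 7.4947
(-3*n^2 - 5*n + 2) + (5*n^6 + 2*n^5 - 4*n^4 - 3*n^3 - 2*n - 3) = 5*n^6 + 2*n^5 - 4*n^4 - 3*n^3 - 3*n^2 - 7*n - 1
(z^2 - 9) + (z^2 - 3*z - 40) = 2*z^2 - 3*z - 49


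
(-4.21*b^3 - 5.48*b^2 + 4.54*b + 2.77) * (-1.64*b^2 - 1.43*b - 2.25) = 6.9044*b^5 + 15.0075*b^4 + 9.8633*b^3 + 1.295*b^2 - 14.1761*b - 6.2325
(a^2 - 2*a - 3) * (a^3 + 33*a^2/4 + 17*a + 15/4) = a^5 + 25*a^4/4 - 5*a^3/2 - 55*a^2 - 117*a/2 - 45/4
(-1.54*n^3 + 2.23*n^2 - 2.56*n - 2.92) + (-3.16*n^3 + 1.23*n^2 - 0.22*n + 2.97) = -4.7*n^3 + 3.46*n^2 - 2.78*n + 0.0500000000000003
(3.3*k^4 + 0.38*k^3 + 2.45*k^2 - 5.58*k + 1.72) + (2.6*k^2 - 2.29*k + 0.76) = 3.3*k^4 + 0.38*k^3 + 5.05*k^2 - 7.87*k + 2.48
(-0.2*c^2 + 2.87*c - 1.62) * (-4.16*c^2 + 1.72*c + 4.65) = 0.832*c^4 - 12.2832*c^3 + 10.7456*c^2 + 10.5591*c - 7.533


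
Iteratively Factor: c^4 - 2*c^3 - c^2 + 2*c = (c - 2)*(c^3 - c) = c*(c - 2)*(c^2 - 1) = c*(c - 2)*(c + 1)*(c - 1)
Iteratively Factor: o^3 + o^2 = (o)*(o^2 + o) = o*(o + 1)*(o)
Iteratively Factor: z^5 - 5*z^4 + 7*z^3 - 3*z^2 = (z - 1)*(z^4 - 4*z^3 + 3*z^2) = z*(z - 1)*(z^3 - 4*z^2 + 3*z) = z*(z - 3)*(z - 1)*(z^2 - z) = z^2*(z - 3)*(z - 1)*(z - 1)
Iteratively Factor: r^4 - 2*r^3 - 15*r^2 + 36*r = (r)*(r^3 - 2*r^2 - 15*r + 36) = r*(r - 3)*(r^2 + r - 12) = r*(r - 3)^2*(r + 4)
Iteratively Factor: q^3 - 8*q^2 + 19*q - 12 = (q - 3)*(q^2 - 5*q + 4) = (q - 4)*(q - 3)*(q - 1)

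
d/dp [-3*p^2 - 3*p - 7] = -6*p - 3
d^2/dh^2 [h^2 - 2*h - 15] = 2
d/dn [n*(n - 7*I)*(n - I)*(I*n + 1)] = 4*I*n^3 + 27*n^2 - 30*I*n - 7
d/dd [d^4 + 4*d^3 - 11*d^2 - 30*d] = 4*d^3 + 12*d^2 - 22*d - 30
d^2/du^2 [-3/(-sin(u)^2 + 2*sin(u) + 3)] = (18*sin(u) + 12*cos(u)^2 - 54)*cos(u)^2/(-sin(u)^2 + 2*sin(u) + 3)^3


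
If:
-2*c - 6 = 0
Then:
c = -3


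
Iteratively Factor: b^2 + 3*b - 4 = (b - 1)*(b + 4)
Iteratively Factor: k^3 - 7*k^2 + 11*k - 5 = (k - 1)*(k^2 - 6*k + 5) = (k - 5)*(k - 1)*(k - 1)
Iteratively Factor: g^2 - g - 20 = (g + 4)*(g - 5)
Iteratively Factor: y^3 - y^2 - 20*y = (y - 5)*(y^2 + 4*y) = (y - 5)*(y + 4)*(y)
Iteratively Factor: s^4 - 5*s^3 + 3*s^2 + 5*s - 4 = (s - 1)*(s^3 - 4*s^2 - s + 4) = (s - 1)^2*(s^2 - 3*s - 4) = (s - 1)^2*(s + 1)*(s - 4)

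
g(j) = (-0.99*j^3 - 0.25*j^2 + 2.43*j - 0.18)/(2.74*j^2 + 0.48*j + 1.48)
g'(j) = (-5.48*j - 0.48)*(-0.99*j^3 - 0.25*j^2 + 2.43*j - 0.18)/(2.74*j^2 + 0.48*j + 1.48)^2 + (-2.97*j^2 - 0.5*j + 2.43)/(2.74*j^2 + 0.48*j + 1.48) = (-2.7126*j^4 - 0.9504*j^3 - 11.1738*j^2 + 0.2464*j + 3.6828)/(7.5076*j^4 + 2.6304*j^3 + 8.3408*j^2 + 1.4208*j + 2.1904)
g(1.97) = -0.30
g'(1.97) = -0.51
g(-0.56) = -0.70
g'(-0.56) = -0.01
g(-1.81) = 0.05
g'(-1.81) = -0.62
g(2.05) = -0.34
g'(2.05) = -0.51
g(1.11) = 0.16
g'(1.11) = -0.52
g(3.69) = -1.09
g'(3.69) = -0.42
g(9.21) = -3.24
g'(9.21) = -0.37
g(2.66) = -0.64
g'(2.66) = -0.47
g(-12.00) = 4.22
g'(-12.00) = -0.37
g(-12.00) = 4.22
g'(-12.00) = -0.37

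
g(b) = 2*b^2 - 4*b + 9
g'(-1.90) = -11.60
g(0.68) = 7.20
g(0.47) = 7.56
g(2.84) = 13.77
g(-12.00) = 345.00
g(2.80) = 13.48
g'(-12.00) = -52.00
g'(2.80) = 7.20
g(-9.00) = 207.00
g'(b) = 4*b - 4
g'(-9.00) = -40.00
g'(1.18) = 0.72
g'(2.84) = 7.36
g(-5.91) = 102.50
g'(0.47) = -2.12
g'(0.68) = -1.28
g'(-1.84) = -11.36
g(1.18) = 7.06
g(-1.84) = 23.13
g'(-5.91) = -27.64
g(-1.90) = 23.82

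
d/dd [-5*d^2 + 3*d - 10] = 3 - 10*d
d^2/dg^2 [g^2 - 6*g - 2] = 2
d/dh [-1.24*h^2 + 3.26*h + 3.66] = 3.26 - 2.48*h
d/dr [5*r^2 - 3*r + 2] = 10*r - 3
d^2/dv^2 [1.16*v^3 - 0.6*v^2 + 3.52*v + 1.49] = 6.96*v - 1.2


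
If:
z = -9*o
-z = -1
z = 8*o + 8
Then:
No Solution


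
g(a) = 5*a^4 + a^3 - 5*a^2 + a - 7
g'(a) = 20*a^3 + 3*a^2 - 10*a + 1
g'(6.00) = 4369.00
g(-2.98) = 313.46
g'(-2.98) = -471.83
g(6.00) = 6515.00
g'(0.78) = 4.52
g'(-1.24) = -20.12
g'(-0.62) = 3.59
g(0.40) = -7.21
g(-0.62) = -9.04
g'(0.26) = -1.05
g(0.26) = -7.04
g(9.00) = 33131.00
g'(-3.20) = -591.64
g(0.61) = -7.33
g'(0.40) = -1.24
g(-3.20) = 430.12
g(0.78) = -6.94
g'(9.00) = 14734.00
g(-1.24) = -6.01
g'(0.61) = 0.56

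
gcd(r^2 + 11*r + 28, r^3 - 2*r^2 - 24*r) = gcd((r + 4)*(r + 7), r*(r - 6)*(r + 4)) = r + 4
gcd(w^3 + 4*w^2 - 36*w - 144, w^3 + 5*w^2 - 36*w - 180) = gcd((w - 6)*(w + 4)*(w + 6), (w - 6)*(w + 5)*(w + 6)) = w^2 - 36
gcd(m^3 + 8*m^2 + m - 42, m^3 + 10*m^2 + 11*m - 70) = m^2 + 5*m - 14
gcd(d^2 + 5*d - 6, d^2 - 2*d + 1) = d - 1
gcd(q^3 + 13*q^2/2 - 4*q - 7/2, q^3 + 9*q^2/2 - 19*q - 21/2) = q^2 + 15*q/2 + 7/2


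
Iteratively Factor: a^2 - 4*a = (a)*(a - 4)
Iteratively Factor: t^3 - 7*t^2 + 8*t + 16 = (t - 4)*(t^2 - 3*t - 4) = (t - 4)^2*(t + 1)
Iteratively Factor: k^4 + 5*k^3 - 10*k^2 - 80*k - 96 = (k - 4)*(k^3 + 9*k^2 + 26*k + 24) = (k - 4)*(k + 2)*(k^2 + 7*k + 12) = (k - 4)*(k + 2)*(k + 3)*(k + 4)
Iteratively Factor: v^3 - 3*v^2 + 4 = (v + 1)*(v^2 - 4*v + 4) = (v - 2)*(v + 1)*(v - 2)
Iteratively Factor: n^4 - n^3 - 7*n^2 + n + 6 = (n + 2)*(n^3 - 3*n^2 - n + 3) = (n - 1)*(n + 2)*(n^2 - 2*n - 3) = (n - 3)*(n - 1)*(n + 2)*(n + 1)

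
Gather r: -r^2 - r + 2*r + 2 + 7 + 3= -r^2 + r + 12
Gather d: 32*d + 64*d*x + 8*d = d*(64*x + 40)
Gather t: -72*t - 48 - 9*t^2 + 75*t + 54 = -9*t^2 + 3*t + 6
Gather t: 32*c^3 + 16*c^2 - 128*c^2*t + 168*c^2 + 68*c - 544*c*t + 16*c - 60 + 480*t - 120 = 32*c^3 + 184*c^2 + 84*c + t*(-128*c^2 - 544*c + 480) - 180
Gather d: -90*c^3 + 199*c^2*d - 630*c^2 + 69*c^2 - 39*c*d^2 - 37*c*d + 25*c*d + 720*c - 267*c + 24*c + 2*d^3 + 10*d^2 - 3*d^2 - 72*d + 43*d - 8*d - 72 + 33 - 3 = -90*c^3 - 561*c^2 + 477*c + 2*d^3 + d^2*(7 - 39*c) + d*(199*c^2 - 12*c - 37) - 42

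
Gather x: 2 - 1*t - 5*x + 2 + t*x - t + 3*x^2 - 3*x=-2*t + 3*x^2 + x*(t - 8) + 4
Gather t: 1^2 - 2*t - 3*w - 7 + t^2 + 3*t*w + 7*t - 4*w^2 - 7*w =t^2 + t*(3*w + 5) - 4*w^2 - 10*w - 6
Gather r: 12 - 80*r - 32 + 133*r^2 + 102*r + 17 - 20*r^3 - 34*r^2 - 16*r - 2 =-20*r^3 + 99*r^2 + 6*r - 5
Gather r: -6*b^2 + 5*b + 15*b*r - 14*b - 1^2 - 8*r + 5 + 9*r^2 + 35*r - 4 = -6*b^2 - 9*b + 9*r^2 + r*(15*b + 27)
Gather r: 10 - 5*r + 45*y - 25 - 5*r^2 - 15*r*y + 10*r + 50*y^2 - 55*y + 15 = -5*r^2 + r*(5 - 15*y) + 50*y^2 - 10*y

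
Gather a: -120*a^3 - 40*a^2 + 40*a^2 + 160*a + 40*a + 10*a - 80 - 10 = -120*a^3 + 210*a - 90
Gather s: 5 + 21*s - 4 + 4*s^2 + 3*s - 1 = 4*s^2 + 24*s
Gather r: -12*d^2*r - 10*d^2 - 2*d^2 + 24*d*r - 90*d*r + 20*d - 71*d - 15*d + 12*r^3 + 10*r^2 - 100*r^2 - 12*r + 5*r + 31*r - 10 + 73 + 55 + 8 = -12*d^2 - 66*d + 12*r^3 - 90*r^2 + r*(-12*d^2 - 66*d + 24) + 126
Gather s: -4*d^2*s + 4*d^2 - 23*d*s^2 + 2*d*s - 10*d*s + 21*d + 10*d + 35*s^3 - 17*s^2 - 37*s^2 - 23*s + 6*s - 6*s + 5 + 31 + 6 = 4*d^2 + 31*d + 35*s^3 + s^2*(-23*d - 54) + s*(-4*d^2 - 8*d - 23) + 42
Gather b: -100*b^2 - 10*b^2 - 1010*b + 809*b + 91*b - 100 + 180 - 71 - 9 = -110*b^2 - 110*b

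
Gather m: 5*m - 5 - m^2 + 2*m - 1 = -m^2 + 7*m - 6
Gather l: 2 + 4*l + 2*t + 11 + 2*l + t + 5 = 6*l + 3*t + 18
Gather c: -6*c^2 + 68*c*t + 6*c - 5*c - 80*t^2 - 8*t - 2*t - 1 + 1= -6*c^2 + c*(68*t + 1) - 80*t^2 - 10*t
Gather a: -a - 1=-a - 1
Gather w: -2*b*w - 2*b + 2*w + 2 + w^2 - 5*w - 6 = -2*b + w^2 + w*(-2*b - 3) - 4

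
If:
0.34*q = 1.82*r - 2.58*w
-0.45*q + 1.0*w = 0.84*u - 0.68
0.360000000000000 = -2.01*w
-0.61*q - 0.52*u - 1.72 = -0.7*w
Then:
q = -6.50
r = -1.47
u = 4.08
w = -0.18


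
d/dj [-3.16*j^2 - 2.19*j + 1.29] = -6.32*j - 2.19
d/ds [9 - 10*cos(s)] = 10*sin(s)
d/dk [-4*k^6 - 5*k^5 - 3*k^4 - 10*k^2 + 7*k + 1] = -24*k^5 - 25*k^4 - 12*k^3 - 20*k + 7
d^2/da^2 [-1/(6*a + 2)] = -9/(3*a + 1)^3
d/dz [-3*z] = -3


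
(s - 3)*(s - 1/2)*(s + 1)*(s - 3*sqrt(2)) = s^4 - 3*sqrt(2)*s^3 - 5*s^3/2 - 2*s^2 + 15*sqrt(2)*s^2/2 + 3*s/2 + 6*sqrt(2)*s - 9*sqrt(2)/2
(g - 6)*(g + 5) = g^2 - g - 30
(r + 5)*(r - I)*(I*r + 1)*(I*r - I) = -r^4 - 4*r^3 + 2*I*r^3 + 6*r^2 + 8*I*r^2 + 4*r - 10*I*r - 5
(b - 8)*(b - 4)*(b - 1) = b^3 - 13*b^2 + 44*b - 32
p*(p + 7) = p^2 + 7*p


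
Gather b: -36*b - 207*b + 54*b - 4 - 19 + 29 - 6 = -189*b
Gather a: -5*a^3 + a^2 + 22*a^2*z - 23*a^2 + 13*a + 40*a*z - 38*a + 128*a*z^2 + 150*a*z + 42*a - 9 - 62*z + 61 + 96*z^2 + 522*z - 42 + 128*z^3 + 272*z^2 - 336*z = -5*a^3 + a^2*(22*z - 22) + a*(128*z^2 + 190*z + 17) + 128*z^3 + 368*z^2 + 124*z + 10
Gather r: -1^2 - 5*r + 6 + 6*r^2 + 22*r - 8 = 6*r^2 + 17*r - 3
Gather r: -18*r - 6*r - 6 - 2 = -24*r - 8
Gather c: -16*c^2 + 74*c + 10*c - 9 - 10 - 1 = -16*c^2 + 84*c - 20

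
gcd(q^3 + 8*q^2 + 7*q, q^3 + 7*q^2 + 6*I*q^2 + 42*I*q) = q^2 + 7*q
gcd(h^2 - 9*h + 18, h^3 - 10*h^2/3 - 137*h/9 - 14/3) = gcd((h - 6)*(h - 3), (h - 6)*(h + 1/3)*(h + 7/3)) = h - 6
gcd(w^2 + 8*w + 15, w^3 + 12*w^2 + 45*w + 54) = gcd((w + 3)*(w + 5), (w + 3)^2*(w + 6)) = w + 3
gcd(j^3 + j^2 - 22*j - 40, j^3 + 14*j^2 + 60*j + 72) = j + 2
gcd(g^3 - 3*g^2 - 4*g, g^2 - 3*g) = g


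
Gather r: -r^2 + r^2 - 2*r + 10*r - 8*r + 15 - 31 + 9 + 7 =0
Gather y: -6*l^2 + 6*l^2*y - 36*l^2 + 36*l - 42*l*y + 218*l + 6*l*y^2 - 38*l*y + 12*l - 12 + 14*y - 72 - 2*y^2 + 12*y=-42*l^2 + 266*l + y^2*(6*l - 2) + y*(6*l^2 - 80*l + 26) - 84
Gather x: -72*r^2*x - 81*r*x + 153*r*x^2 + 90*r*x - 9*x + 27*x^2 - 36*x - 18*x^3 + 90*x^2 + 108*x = -18*x^3 + x^2*(153*r + 117) + x*(-72*r^2 + 9*r + 63)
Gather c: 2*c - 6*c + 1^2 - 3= -4*c - 2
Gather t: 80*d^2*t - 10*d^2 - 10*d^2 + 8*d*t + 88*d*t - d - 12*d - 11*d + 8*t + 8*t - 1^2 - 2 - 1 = -20*d^2 - 24*d + t*(80*d^2 + 96*d + 16) - 4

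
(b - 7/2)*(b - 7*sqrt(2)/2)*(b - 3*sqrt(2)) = b^3 - 13*sqrt(2)*b^2/2 - 7*b^2/2 + 21*b + 91*sqrt(2)*b/4 - 147/2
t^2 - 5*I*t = t*(t - 5*I)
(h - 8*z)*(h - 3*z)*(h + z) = h^3 - 10*h^2*z + 13*h*z^2 + 24*z^3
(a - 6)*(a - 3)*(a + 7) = a^3 - 2*a^2 - 45*a + 126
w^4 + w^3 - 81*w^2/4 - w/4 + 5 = (w - 4)*(w - 1/2)*(w + 1/2)*(w + 5)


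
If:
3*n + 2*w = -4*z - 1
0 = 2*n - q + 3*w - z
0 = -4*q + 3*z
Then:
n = -31*z/10 - 3/5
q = 3*z/4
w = 53*z/20 + 2/5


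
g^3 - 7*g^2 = g^2*(g - 7)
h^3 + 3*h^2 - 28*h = h*(h - 4)*(h + 7)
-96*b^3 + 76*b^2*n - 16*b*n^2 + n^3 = (-8*b + n)*(-6*b + n)*(-2*b + n)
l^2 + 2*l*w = l*(l + 2*w)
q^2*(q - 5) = q^3 - 5*q^2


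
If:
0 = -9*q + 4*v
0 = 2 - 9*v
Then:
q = 8/81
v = 2/9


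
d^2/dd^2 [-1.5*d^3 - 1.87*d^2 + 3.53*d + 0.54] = -9.0*d - 3.74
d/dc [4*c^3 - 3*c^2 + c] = 12*c^2 - 6*c + 1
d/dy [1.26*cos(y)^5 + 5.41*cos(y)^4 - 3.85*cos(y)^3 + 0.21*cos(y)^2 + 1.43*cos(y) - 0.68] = (-6.3*cos(y)^4 - 21.64*cos(y)^3 + 11.55*cos(y)^2 - 0.42*cos(y) - 1.43)*sin(y)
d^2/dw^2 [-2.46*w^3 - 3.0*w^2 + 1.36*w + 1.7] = -14.76*w - 6.0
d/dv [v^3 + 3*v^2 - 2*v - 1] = 3*v^2 + 6*v - 2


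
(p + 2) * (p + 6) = p^2 + 8*p + 12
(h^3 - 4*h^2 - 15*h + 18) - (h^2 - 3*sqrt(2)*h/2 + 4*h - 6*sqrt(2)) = h^3 - 5*h^2 - 19*h + 3*sqrt(2)*h/2 + 6*sqrt(2) + 18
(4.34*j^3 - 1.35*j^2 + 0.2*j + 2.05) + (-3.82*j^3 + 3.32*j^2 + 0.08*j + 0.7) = 0.52*j^3 + 1.97*j^2 + 0.28*j + 2.75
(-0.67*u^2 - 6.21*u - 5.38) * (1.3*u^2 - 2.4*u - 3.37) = -0.871*u^4 - 6.465*u^3 + 10.1679*u^2 + 33.8397*u + 18.1306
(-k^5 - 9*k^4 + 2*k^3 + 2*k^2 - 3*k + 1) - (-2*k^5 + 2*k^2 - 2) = k^5 - 9*k^4 + 2*k^3 - 3*k + 3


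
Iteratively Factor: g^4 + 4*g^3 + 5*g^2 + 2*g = (g + 1)*(g^3 + 3*g^2 + 2*g) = (g + 1)*(g + 2)*(g^2 + g) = g*(g + 1)*(g + 2)*(g + 1)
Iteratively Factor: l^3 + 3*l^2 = (l)*(l^2 + 3*l) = l^2*(l + 3)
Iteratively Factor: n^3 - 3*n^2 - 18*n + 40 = (n - 2)*(n^2 - n - 20) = (n - 2)*(n + 4)*(n - 5)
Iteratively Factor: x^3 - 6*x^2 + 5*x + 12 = (x - 3)*(x^2 - 3*x - 4) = (x - 3)*(x + 1)*(x - 4)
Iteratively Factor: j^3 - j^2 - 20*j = (j - 5)*(j^2 + 4*j) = (j - 5)*(j + 4)*(j)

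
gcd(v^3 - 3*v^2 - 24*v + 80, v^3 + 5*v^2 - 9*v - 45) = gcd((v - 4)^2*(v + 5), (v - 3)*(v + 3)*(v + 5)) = v + 5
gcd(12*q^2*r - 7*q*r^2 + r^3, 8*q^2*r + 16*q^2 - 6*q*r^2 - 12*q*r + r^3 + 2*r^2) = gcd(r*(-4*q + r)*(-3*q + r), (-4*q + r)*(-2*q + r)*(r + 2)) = 4*q - r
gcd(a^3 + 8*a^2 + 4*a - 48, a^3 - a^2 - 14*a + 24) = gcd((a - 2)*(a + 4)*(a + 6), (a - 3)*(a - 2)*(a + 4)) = a^2 + 2*a - 8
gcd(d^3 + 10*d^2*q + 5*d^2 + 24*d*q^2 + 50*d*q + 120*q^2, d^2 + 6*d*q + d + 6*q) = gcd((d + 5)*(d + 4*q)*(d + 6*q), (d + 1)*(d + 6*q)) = d + 6*q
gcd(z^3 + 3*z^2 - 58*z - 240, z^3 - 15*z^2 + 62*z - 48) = z - 8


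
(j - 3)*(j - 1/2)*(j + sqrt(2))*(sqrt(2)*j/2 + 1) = sqrt(2)*j^4/2 - 7*sqrt(2)*j^3/4 + 2*j^3 - 7*j^2 + 7*sqrt(2)*j^2/4 - 7*sqrt(2)*j/2 + 3*j + 3*sqrt(2)/2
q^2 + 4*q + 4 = (q + 2)^2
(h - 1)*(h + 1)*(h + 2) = h^3 + 2*h^2 - h - 2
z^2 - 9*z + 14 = (z - 7)*(z - 2)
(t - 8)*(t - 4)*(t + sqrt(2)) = t^3 - 12*t^2 + sqrt(2)*t^2 - 12*sqrt(2)*t + 32*t + 32*sqrt(2)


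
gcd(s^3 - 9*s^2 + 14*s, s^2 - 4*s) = s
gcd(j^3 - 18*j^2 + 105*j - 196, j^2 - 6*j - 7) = j - 7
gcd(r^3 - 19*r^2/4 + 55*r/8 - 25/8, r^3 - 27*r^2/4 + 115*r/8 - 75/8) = r^2 - 15*r/4 + 25/8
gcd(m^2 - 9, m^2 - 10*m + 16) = 1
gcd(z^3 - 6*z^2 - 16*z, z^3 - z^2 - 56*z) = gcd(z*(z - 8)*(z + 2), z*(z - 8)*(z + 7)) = z^2 - 8*z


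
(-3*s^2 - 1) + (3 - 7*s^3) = -7*s^3 - 3*s^2 + 2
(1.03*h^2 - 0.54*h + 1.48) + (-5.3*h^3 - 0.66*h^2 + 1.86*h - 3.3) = -5.3*h^3 + 0.37*h^2 + 1.32*h - 1.82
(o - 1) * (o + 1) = o^2 - 1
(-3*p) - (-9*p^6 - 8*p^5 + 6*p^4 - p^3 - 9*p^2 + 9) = 9*p^6 + 8*p^5 - 6*p^4 + p^3 + 9*p^2 - 3*p - 9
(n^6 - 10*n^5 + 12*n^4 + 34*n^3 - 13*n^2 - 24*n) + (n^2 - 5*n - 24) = n^6 - 10*n^5 + 12*n^4 + 34*n^3 - 12*n^2 - 29*n - 24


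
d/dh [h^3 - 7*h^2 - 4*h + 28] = 3*h^2 - 14*h - 4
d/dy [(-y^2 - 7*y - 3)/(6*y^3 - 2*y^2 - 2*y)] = 3*(y^4 + 14*y^3 + 7*y^2 - 2*y - 1)/(2*y^2*(9*y^4 - 6*y^3 - 5*y^2 + 2*y + 1))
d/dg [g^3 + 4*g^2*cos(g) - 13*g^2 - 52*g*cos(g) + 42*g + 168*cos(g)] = -4*g^2*sin(g) + 3*g^2 + 52*g*sin(g) + 8*g*cos(g) - 26*g - 168*sin(g) - 52*cos(g) + 42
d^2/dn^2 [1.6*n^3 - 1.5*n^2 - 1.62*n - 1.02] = 9.6*n - 3.0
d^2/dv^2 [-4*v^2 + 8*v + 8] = -8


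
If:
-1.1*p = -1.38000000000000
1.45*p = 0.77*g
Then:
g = 2.36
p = 1.25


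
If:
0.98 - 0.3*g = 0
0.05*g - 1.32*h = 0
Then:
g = 3.27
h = 0.12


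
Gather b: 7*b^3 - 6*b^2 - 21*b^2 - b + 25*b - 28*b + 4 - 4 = 7*b^3 - 27*b^2 - 4*b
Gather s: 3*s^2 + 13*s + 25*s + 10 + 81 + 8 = 3*s^2 + 38*s + 99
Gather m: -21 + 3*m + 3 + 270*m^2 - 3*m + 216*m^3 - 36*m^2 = 216*m^3 + 234*m^2 - 18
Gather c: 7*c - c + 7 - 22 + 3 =6*c - 12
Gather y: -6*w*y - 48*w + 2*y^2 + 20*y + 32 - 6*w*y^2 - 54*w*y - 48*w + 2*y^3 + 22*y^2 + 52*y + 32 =-96*w + 2*y^3 + y^2*(24 - 6*w) + y*(72 - 60*w) + 64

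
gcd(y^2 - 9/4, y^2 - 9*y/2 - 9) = y + 3/2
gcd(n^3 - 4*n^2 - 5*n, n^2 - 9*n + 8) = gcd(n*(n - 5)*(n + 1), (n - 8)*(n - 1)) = 1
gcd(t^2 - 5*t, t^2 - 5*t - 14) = 1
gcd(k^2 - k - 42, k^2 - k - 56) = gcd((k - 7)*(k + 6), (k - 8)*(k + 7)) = 1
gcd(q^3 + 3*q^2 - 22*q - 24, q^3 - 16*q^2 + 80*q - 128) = q - 4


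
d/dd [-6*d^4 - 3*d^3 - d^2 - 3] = d*(-24*d^2 - 9*d - 2)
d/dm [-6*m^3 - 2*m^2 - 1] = 2*m*(-9*m - 2)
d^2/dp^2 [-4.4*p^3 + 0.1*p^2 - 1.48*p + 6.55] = 0.2 - 26.4*p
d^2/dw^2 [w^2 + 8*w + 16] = 2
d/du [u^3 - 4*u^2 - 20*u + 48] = 3*u^2 - 8*u - 20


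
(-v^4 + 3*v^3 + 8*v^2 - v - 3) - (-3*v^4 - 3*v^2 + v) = 2*v^4 + 3*v^3 + 11*v^2 - 2*v - 3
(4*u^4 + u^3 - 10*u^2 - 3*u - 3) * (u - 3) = 4*u^5 - 11*u^4 - 13*u^3 + 27*u^2 + 6*u + 9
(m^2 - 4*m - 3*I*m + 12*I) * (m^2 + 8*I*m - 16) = m^4 - 4*m^3 + 5*I*m^3 + 8*m^2 - 20*I*m^2 - 32*m + 48*I*m - 192*I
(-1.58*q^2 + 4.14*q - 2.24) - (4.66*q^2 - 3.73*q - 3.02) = -6.24*q^2 + 7.87*q + 0.78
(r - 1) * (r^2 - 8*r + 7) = r^3 - 9*r^2 + 15*r - 7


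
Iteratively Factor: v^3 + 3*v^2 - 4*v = (v - 1)*(v^2 + 4*v) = v*(v - 1)*(v + 4)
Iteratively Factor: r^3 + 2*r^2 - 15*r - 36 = (r - 4)*(r^2 + 6*r + 9) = (r - 4)*(r + 3)*(r + 3)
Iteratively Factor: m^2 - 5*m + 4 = (m - 1)*(m - 4)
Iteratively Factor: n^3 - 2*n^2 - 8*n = (n)*(n^2 - 2*n - 8) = n*(n + 2)*(n - 4)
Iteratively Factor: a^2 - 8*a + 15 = (a - 3)*(a - 5)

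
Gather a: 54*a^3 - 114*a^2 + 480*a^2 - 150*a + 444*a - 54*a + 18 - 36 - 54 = 54*a^3 + 366*a^2 + 240*a - 72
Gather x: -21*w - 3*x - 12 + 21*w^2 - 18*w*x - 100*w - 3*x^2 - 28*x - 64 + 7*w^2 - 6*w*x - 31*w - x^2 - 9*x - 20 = 28*w^2 - 152*w - 4*x^2 + x*(-24*w - 40) - 96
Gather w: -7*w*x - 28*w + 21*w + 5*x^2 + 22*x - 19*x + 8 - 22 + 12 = w*(-7*x - 7) + 5*x^2 + 3*x - 2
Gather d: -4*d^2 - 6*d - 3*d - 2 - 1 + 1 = -4*d^2 - 9*d - 2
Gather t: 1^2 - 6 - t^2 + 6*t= -t^2 + 6*t - 5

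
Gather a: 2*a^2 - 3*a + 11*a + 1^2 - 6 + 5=2*a^2 + 8*a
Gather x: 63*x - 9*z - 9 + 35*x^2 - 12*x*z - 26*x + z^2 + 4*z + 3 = 35*x^2 + x*(37 - 12*z) + z^2 - 5*z - 6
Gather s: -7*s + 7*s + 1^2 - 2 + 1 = 0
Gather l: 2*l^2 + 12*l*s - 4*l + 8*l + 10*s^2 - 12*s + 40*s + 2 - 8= 2*l^2 + l*(12*s + 4) + 10*s^2 + 28*s - 6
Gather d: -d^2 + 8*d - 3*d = -d^2 + 5*d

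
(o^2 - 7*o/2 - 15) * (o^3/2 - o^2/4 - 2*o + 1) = o^5/2 - 2*o^4 - 69*o^3/8 + 47*o^2/4 + 53*o/2 - 15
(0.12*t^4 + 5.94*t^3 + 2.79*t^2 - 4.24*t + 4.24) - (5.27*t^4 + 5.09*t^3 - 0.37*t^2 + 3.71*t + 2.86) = -5.15*t^4 + 0.850000000000001*t^3 + 3.16*t^2 - 7.95*t + 1.38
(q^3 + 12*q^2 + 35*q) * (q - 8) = q^4 + 4*q^3 - 61*q^2 - 280*q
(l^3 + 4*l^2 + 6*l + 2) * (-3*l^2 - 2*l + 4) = -3*l^5 - 14*l^4 - 22*l^3 - 2*l^2 + 20*l + 8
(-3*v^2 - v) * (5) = -15*v^2 - 5*v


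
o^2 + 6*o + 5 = (o + 1)*(o + 5)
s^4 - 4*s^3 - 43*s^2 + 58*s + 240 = (s - 8)*(s - 3)*(s + 2)*(s + 5)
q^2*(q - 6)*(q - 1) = q^4 - 7*q^3 + 6*q^2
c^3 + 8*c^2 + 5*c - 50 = (c - 2)*(c + 5)^2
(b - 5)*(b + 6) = b^2 + b - 30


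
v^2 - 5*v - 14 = (v - 7)*(v + 2)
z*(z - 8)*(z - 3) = z^3 - 11*z^2 + 24*z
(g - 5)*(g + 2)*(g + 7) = g^3 + 4*g^2 - 31*g - 70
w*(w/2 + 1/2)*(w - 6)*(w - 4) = w^4/2 - 9*w^3/2 + 7*w^2 + 12*w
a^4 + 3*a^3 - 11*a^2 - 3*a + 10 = (a - 2)*(a - 1)*(a + 1)*(a + 5)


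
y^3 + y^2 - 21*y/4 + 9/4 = (y - 3/2)*(y - 1/2)*(y + 3)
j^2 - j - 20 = (j - 5)*(j + 4)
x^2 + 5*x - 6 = (x - 1)*(x + 6)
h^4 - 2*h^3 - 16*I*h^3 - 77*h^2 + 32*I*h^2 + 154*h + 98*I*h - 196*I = (h - 2)*(h - 7*I)^2*(h - 2*I)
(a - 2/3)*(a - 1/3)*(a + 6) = a^3 + 5*a^2 - 52*a/9 + 4/3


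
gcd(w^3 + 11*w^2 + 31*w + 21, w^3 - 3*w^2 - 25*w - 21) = w^2 + 4*w + 3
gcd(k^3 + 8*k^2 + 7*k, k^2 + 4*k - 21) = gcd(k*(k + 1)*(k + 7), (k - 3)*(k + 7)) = k + 7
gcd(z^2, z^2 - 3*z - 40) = 1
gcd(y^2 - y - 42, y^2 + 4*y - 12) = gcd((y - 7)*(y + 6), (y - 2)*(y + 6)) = y + 6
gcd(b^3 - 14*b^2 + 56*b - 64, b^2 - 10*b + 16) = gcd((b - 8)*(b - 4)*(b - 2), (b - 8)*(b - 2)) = b^2 - 10*b + 16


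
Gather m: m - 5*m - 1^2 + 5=4 - 4*m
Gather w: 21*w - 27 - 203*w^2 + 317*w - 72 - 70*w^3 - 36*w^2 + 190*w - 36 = -70*w^3 - 239*w^2 + 528*w - 135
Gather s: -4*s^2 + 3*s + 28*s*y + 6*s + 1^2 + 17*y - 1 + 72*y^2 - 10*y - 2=-4*s^2 + s*(28*y + 9) + 72*y^2 + 7*y - 2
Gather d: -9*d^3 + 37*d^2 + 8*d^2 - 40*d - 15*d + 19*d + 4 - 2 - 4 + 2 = -9*d^3 + 45*d^2 - 36*d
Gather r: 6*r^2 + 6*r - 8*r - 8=6*r^2 - 2*r - 8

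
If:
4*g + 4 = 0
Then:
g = -1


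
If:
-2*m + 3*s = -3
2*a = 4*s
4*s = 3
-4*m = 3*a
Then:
No Solution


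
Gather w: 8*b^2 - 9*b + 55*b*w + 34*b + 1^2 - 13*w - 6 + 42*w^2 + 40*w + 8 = 8*b^2 + 25*b + 42*w^2 + w*(55*b + 27) + 3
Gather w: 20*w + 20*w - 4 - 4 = 40*w - 8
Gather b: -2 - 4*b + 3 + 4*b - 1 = 0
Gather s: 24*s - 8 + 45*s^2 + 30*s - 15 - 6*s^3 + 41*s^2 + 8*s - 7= -6*s^3 + 86*s^2 + 62*s - 30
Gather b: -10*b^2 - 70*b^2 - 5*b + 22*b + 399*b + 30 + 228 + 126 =-80*b^2 + 416*b + 384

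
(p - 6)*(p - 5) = p^2 - 11*p + 30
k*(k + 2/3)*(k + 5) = k^3 + 17*k^2/3 + 10*k/3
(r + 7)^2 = r^2 + 14*r + 49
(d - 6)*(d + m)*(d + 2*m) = d^3 + 3*d^2*m - 6*d^2 + 2*d*m^2 - 18*d*m - 12*m^2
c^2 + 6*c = c*(c + 6)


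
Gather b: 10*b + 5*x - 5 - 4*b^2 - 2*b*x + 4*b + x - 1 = -4*b^2 + b*(14 - 2*x) + 6*x - 6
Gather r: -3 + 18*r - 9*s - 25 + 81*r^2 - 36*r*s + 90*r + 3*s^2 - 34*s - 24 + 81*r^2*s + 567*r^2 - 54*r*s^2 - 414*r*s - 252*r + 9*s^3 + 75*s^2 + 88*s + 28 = r^2*(81*s + 648) + r*(-54*s^2 - 450*s - 144) + 9*s^3 + 78*s^2 + 45*s - 24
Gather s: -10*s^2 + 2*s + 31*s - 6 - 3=-10*s^2 + 33*s - 9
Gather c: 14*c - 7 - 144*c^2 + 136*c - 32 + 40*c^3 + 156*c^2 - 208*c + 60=40*c^3 + 12*c^2 - 58*c + 21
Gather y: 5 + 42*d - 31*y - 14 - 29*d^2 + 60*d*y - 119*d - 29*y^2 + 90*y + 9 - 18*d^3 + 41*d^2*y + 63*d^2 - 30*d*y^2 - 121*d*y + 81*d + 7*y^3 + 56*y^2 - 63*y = -18*d^3 + 34*d^2 + 4*d + 7*y^3 + y^2*(27 - 30*d) + y*(41*d^2 - 61*d - 4)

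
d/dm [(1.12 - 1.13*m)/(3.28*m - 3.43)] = (0.663543999999999*m - 0.693888999999999)/(3.28*m - 3.43)^3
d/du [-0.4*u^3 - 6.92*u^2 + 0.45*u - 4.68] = -1.2*u^2 - 13.84*u + 0.45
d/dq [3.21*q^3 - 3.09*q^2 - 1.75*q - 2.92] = 9.63*q^2 - 6.18*q - 1.75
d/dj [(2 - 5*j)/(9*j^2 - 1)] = (45*j^2 - 36*j + 5)/(81*j^4 - 18*j^2 + 1)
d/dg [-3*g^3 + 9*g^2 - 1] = 9*g*(2 - g)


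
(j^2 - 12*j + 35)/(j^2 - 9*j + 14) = (j - 5)/(j - 2)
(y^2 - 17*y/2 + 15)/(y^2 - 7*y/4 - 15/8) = 4*(y - 6)/(4*y + 3)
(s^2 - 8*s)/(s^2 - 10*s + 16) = s/(s - 2)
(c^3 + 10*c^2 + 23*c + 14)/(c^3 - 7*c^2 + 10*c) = (c^3 + 10*c^2 + 23*c + 14)/(c*(c^2 - 7*c + 10))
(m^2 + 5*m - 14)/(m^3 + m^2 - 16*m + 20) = (m + 7)/(m^2 + 3*m - 10)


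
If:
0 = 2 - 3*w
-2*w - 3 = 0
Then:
No Solution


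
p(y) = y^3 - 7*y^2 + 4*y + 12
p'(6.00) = 28.00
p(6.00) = 0.00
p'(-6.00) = 196.00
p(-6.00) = -480.00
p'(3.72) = -6.56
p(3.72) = -18.51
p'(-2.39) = 54.60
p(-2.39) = -51.20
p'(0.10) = 2.63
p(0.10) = 12.33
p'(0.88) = -6.00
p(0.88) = 10.78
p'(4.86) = 6.82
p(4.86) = -19.11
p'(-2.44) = 56.02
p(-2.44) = -53.96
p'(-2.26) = 50.96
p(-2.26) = -44.34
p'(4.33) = -0.37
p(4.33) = -20.74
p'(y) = 3*y^2 - 14*y + 4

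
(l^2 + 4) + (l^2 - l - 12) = 2*l^2 - l - 8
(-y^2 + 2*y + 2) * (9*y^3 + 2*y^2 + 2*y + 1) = -9*y^5 + 16*y^4 + 20*y^3 + 7*y^2 + 6*y + 2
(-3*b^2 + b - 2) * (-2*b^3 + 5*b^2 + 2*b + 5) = 6*b^5 - 17*b^4 + 3*b^3 - 23*b^2 + b - 10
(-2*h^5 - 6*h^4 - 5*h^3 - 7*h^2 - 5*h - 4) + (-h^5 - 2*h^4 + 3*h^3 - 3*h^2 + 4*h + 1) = -3*h^5 - 8*h^4 - 2*h^3 - 10*h^2 - h - 3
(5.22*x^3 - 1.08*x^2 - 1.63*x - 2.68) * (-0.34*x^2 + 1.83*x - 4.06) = -1.7748*x^5 + 9.9198*x^4 - 22.6154*x^3 + 2.3131*x^2 + 1.7134*x + 10.8808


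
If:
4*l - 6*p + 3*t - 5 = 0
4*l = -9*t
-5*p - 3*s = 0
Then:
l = -9*t/4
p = -t - 5/6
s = 5*t/3 + 25/18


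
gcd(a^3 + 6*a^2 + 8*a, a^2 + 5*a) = a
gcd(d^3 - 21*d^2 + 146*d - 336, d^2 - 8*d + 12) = d - 6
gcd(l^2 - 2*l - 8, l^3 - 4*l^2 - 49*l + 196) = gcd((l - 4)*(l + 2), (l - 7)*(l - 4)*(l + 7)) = l - 4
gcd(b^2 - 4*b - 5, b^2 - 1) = b + 1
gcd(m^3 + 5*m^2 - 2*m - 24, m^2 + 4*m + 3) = m + 3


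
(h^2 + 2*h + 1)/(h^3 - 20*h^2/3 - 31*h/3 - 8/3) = 3*(h + 1)/(3*h^2 - 23*h - 8)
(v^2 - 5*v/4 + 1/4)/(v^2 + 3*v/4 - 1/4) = (v - 1)/(v + 1)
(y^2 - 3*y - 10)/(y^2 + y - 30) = (y + 2)/(y + 6)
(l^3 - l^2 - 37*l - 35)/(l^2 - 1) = (l^2 - 2*l - 35)/(l - 1)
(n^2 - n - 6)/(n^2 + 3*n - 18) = (n + 2)/(n + 6)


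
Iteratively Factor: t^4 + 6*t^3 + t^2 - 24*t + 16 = (t - 1)*(t^3 + 7*t^2 + 8*t - 16) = (t - 1)*(t + 4)*(t^2 + 3*t - 4) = (t - 1)^2*(t + 4)*(t + 4)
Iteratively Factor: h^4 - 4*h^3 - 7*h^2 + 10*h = (h)*(h^3 - 4*h^2 - 7*h + 10) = h*(h + 2)*(h^2 - 6*h + 5) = h*(h - 5)*(h + 2)*(h - 1)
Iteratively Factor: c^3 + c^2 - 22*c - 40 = (c + 2)*(c^2 - c - 20) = (c + 2)*(c + 4)*(c - 5)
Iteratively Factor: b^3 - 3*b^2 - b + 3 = (b - 3)*(b^2 - 1) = (b - 3)*(b - 1)*(b + 1)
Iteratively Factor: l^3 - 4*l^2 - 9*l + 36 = (l + 3)*(l^2 - 7*l + 12) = (l - 4)*(l + 3)*(l - 3)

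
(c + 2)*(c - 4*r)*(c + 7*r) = c^3 + 3*c^2*r + 2*c^2 - 28*c*r^2 + 6*c*r - 56*r^2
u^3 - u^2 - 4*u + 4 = (u - 2)*(u - 1)*(u + 2)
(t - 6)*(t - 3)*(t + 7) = t^3 - 2*t^2 - 45*t + 126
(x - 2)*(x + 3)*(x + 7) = x^3 + 8*x^2 + x - 42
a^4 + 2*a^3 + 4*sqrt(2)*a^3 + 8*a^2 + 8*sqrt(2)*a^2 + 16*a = a*(a + 2)*(a + 2*sqrt(2))^2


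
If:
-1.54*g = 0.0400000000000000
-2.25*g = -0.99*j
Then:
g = -0.03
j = -0.06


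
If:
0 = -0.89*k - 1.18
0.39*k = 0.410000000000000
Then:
No Solution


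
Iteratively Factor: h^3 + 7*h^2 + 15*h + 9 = (h + 3)*(h^2 + 4*h + 3) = (h + 1)*(h + 3)*(h + 3)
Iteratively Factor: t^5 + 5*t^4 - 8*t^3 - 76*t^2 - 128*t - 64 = (t - 4)*(t^4 + 9*t^3 + 28*t^2 + 36*t + 16) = (t - 4)*(t + 2)*(t^3 + 7*t^2 + 14*t + 8) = (t - 4)*(t + 2)^2*(t^2 + 5*t + 4) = (t - 4)*(t + 1)*(t + 2)^2*(t + 4)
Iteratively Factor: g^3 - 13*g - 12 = (g + 1)*(g^2 - g - 12) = (g - 4)*(g + 1)*(g + 3)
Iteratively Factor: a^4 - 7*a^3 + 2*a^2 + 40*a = (a - 4)*(a^3 - 3*a^2 - 10*a) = a*(a - 4)*(a^2 - 3*a - 10) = a*(a - 4)*(a + 2)*(a - 5)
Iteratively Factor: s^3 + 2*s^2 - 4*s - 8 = (s + 2)*(s^2 - 4) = (s + 2)^2*(s - 2)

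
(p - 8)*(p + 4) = p^2 - 4*p - 32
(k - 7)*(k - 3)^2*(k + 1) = k^4 - 12*k^3 + 38*k^2 - 12*k - 63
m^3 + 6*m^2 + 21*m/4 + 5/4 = (m + 1/2)^2*(m + 5)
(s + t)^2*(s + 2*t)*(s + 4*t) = s^4 + 8*s^3*t + 21*s^2*t^2 + 22*s*t^3 + 8*t^4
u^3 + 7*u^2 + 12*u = u*(u + 3)*(u + 4)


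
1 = 1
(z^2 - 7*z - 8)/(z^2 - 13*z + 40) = (z + 1)/(z - 5)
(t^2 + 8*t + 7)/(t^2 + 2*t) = (t^2 + 8*t + 7)/(t*(t + 2))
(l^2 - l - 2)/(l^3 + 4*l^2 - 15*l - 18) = (l - 2)/(l^2 + 3*l - 18)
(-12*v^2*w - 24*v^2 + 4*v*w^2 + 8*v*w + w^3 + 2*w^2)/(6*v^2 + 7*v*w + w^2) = (-2*v*w - 4*v + w^2 + 2*w)/(v + w)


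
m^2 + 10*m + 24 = (m + 4)*(m + 6)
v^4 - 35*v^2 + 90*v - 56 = (v - 4)*(v - 2)*(v - 1)*(v + 7)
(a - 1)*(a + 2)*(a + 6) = a^3 + 7*a^2 + 4*a - 12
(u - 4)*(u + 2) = u^2 - 2*u - 8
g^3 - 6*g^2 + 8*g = g*(g - 4)*(g - 2)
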